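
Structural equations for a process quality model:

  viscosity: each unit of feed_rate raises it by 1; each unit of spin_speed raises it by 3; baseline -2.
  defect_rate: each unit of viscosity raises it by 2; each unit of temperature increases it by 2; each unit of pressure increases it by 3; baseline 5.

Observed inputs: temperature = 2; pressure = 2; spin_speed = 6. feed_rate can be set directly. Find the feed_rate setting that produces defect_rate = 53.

feed_rate = 3

Substituting into the viscosity equation gives viscosity = feed_rate + 16.
Substituting into the defect_rate equation gives defect_rate = 2*feed_rate + 47.
Solve 2*feed_rate + 47 = 53: feed_rate = (53 - 47) / 2 = 3.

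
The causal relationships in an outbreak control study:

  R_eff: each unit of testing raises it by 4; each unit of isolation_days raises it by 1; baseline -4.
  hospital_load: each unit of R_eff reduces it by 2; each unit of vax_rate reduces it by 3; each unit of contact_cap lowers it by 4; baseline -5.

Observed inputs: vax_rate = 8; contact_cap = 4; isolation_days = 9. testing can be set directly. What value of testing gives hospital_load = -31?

testing = -3

Substituting into the R_eff equation gives R_eff = 4*testing + 5.
This gives hospital_load = -8*testing - 55.
Solve -8*testing - 55 = -31: testing = (-31 + 55) / -8 = -3.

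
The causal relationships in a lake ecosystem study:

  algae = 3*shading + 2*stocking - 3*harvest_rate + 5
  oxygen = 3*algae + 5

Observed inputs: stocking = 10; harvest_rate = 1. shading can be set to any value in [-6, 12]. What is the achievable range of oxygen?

17 to 179

Substituting into the algae equation gives algae = 3*shading + 22.
oxygen becomes 9*shading + 71.
Linear in shading, so extremes are at the endpoints: shading = -6 gives oxygen = 17; shading = 12 gives oxygen = 179.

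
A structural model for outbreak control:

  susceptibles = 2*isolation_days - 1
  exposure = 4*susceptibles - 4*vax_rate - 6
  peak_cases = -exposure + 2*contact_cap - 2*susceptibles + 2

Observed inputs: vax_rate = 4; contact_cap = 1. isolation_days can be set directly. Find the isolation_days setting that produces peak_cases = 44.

Substituting into the exposure equation gives exposure = 8*isolation_days - 26.
peak_cases becomes -12*isolation_days + 32.
Solve -12*isolation_days + 32 = 44: isolation_days = (44 - 32) / -12 = -1.

isolation_days = -1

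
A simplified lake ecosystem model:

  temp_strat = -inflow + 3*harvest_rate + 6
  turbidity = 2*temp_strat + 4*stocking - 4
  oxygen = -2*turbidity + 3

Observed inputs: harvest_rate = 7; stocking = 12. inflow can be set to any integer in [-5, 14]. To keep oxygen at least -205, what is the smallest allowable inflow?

inflow = -3

Substituting into the temp_strat equation gives temp_strat = -inflow + 27.
turbidity becomes -2*inflow + 98.
oxygen becomes 4*inflow - 193.
Require 4*inflow - 193 ≥ -205, so inflow ≥ -3.
The smallest integer in [-5, 14] satisfying this is -3.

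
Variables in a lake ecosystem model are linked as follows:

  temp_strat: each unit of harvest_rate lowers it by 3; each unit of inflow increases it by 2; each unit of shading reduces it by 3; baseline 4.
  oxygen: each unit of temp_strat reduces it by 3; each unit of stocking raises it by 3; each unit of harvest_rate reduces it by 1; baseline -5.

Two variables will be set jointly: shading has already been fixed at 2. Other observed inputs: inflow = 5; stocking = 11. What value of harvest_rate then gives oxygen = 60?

harvest_rate = 7

With shading held at 2:
Substituting into the temp_strat equation gives temp_strat = -3*harvest_rate + 8.
Substituting into the oxygen equation gives oxygen = 8*harvest_rate + 4.
Solve 8*harvest_rate + 4 = 60: harvest_rate = (60 - 4) / 8 = 7.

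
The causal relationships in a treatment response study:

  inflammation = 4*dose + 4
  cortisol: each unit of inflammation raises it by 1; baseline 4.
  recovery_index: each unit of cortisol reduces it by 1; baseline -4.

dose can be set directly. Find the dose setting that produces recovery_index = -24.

dose = 3

Substituting into the cortisol equation gives cortisol = 4*dose + 8.
Substituting into the recovery_index equation gives recovery_index = -4*dose - 12.
Solve -4*dose - 12 = -24: dose = (-24 + 12) / -4 = 3.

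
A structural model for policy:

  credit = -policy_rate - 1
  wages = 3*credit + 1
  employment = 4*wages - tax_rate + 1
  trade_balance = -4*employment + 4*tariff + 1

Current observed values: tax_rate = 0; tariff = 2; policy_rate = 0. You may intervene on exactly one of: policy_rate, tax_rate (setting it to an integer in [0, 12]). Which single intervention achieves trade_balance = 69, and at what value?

Intervening on policy_rate: trade_balance = 48*policy_rate + 37. Reaching 69 requires policy_rate = 2/3, not an integer.
Intervening on tax_rate: with other inputs at their observed values, trade_balance = 4*tax_rate + 37. Solving for 69 gives tax_rate = 8, within [0, 12].

set tax_rate = 8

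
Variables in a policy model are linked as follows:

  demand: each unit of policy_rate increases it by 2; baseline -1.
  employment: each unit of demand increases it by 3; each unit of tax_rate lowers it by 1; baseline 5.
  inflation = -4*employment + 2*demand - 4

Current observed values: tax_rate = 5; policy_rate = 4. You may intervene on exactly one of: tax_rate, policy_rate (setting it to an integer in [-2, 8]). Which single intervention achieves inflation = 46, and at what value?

Intervening on tax_rate: inflation = 4*tax_rate - 94. Reaching 46 requires tax_rate = 35, outside [-2, 8].
Intervening on policy_rate: with other inputs at their observed values, inflation = -20*policy_rate + 6. Solving for 46 gives policy_rate = -2, within [-2, 8].

set policy_rate = -2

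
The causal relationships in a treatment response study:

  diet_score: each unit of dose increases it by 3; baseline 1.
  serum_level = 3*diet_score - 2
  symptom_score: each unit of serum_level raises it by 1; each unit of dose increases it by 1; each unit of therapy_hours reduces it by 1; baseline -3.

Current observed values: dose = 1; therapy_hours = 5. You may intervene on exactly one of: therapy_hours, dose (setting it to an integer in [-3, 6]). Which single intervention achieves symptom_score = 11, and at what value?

Intervening on therapy_hours: with other inputs at their observed values, symptom_score = -therapy_hours + 8. Solving for 11 gives therapy_hours = -3, within [-3, 6].
Intervening on dose: symptom_score = 10*dose - 7. Reaching 11 requires dose = 9/5, not an integer.

set therapy_hours = -3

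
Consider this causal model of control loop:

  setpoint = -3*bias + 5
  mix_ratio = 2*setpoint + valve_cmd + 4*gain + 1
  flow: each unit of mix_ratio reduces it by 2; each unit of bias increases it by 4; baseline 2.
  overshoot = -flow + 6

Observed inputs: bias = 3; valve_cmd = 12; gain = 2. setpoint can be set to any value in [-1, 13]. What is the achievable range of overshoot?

30 to 86

Intervening on setpoint fixes its value directly, overriding its dependence on bias.
Substituting into the mix_ratio equation gives mix_ratio = 2*setpoint + 21.
So flow = -4*setpoint - 28.
overshoot becomes 4*setpoint + 34.
Linear in setpoint, so extremes are at the endpoints: setpoint = -1 gives overshoot = 30; setpoint = 13 gives overshoot = 86.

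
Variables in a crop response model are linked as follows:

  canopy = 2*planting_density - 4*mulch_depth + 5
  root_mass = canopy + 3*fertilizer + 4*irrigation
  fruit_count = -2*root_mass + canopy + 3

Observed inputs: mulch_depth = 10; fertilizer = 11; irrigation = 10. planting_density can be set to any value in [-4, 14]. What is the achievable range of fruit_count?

-136 to -100

Substituting into the canopy equation gives canopy = 2*planting_density - 35.
Substituting into the root_mass equation gives root_mass = 2*planting_density + 38.
This gives fruit_count = -2*planting_density - 108.
Linear in planting_density, so extremes are at the endpoints: planting_density = -4 gives fruit_count = -100; planting_density = 14 gives fruit_count = -136.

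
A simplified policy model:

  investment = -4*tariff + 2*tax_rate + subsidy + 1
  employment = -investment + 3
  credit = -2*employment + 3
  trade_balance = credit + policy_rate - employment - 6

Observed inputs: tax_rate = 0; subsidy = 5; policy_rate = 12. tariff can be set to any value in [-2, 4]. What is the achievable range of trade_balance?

Substituting into the investment equation gives investment = -4*tariff + 6.
Substituting into the employment equation gives employment = 4*tariff - 3.
Substituting into the credit equation gives credit = -8*tariff + 9.
Substituting into the trade_balance equation gives trade_balance = -12*tariff + 18.
Linear in tariff, so extremes are at the endpoints: tariff = -2 gives trade_balance = 42; tariff = 4 gives trade_balance = -30.

-30 to 42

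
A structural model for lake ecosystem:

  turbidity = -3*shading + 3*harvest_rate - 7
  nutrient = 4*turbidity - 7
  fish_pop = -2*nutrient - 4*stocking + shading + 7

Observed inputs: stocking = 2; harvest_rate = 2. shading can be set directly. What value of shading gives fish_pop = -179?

Substituting into the turbidity equation gives turbidity = -3*shading - 1.
So nutrient = -12*shading - 11.
Substituting into the fish_pop equation gives fish_pop = 25*shading + 21.
Solve 25*shading + 21 = -179: shading = (-179 - 21) / 25 = -8.

shading = -8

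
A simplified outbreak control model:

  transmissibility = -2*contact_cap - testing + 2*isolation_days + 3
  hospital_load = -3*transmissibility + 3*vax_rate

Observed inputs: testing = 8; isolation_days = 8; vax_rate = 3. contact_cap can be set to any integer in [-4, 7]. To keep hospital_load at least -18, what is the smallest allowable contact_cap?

contact_cap = 1

Substituting into the transmissibility equation gives transmissibility = -2*contact_cap + 11.
Substituting into the hospital_load equation gives hospital_load = 6*contact_cap - 24.
Require 6*contact_cap - 24 ≥ -18, so contact_cap ≥ 1.
The smallest integer in [-4, 7] satisfying this is 1.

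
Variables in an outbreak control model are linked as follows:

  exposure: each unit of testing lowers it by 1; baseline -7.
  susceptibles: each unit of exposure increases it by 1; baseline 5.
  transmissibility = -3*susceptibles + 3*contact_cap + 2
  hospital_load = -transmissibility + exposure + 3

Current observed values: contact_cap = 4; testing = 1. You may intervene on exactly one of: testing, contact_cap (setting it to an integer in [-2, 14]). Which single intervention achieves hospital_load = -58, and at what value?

set contact_cap = 14

Intervening on testing: hospital_load = -4*testing - 24. Reaching -58 requires testing = 17/2, not an integer.
Intervening on contact_cap: with other inputs at their observed values, hospital_load = -3*contact_cap - 16. Solving for -58 gives contact_cap = 14, within [-2, 14].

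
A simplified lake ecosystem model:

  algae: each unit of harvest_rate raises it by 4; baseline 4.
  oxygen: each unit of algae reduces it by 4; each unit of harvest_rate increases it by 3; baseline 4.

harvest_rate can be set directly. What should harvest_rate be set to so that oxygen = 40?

Substituting into the oxygen equation gives oxygen = -13*harvest_rate - 12.
Solve -13*harvest_rate - 12 = 40: harvest_rate = (40 + 12) / -13 = -4.

harvest_rate = -4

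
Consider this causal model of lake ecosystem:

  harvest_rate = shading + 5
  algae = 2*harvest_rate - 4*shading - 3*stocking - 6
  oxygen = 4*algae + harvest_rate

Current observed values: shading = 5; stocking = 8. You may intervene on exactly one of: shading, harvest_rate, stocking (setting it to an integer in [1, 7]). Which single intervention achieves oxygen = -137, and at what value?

set harvest_rate = 7

Intervening on shading: oxygen = -7*shading - 75. Reaching -137 requires shading = 62/7, not an integer.
Intervening on harvest_rate: with other inputs at their observed values, oxygen = 9*harvest_rate - 200. Solving for -137 gives harvest_rate = 7, within [1, 7].
Intervening on stocking: oxygen = -12*stocking - 14. Reaching -137 requires stocking = 41/4, not an integer.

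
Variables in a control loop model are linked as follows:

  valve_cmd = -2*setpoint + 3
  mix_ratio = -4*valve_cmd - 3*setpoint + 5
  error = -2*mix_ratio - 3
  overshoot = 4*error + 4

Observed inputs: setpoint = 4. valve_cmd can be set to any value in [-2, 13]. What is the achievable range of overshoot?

-16 to 464

Intervening on valve_cmd fixes its value directly, overriding its dependence on setpoint.
Substituting into the mix_ratio equation gives mix_ratio = -4*valve_cmd - 7.
Substituting into the error equation gives error = 8*valve_cmd + 11.
Substituting into the overshoot equation gives overshoot = 32*valve_cmd + 48.
Linear in valve_cmd, so extremes are at the endpoints: valve_cmd = -2 gives overshoot = -16; valve_cmd = 13 gives overshoot = 464.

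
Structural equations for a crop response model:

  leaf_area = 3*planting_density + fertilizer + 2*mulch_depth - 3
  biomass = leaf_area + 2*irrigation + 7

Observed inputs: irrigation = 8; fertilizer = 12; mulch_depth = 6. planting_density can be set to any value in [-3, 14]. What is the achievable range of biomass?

Substituting into the leaf_area equation gives leaf_area = 3*planting_density + 21.
This gives biomass = 3*planting_density + 44.
Linear in planting_density, so extremes are at the endpoints: planting_density = -3 gives biomass = 35; planting_density = 14 gives biomass = 86.

35 to 86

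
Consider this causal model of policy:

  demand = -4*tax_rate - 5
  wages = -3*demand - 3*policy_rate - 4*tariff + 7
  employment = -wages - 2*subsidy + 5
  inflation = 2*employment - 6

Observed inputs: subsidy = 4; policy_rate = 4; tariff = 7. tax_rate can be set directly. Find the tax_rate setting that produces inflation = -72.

tax_rate = 4

Substituting into the wages equation gives wages = 12*tax_rate - 18.
This gives employment = -12*tax_rate + 15.
So inflation = -24*tax_rate + 24.
Solve -24*tax_rate + 24 = -72: tax_rate = (-72 - 24) / -24 = 4.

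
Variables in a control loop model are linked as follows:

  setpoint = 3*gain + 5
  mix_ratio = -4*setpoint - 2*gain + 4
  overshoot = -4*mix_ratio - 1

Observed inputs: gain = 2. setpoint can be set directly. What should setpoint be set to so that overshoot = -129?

Intervening on setpoint fixes its value directly, overriding its dependence on gain.
Substituting into the mix_ratio equation gives mix_ratio = -4*setpoint.
Substituting into the overshoot equation gives overshoot = 16*setpoint - 1.
Solve 16*setpoint - 1 = -129: setpoint = (-129 + 1) / 16 = -8.

setpoint = -8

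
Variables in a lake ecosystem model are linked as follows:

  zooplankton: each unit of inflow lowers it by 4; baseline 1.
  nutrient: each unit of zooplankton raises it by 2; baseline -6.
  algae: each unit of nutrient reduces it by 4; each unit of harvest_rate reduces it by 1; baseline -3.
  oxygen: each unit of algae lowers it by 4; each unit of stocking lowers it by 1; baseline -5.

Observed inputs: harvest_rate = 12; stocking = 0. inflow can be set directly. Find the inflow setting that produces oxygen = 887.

Substituting into the nutrient equation gives nutrient = -8*inflow - 4.
algae becomes 32*inflow + 1.
oxygen becomes -128*inflow - 9.
Solve -128*inflow - 9 = 887: inflow = (887 + 9) / -128 = -7.

inflow = -7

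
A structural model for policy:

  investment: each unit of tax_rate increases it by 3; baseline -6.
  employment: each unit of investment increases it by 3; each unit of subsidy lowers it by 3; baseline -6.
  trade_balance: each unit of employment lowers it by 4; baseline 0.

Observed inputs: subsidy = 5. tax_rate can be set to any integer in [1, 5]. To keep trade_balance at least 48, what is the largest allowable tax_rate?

tax_rate = 3

Substituting into the employment equation gives employment = 9*tax_rate - 39.
Substituting into the trade_balance equation gives trade_balance = -36*tax_rate + 156.
Require -36*tax_rate + 156 ≥ 48, so tax_rate ≤ 3.
The largest integer in [1, 5] satisfying this is 3.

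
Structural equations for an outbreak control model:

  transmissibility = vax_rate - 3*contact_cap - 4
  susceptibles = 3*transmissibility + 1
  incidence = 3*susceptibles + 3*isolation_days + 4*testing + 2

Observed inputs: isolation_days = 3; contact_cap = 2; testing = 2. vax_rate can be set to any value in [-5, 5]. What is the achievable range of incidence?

Substituting into the transmissibility equation gives transmissibility = vax_rate - 10.
Substituting into the susceptibles equation gives susceptibles = 3*vax_rate - 29.
Substituting into the incidence equation gives incidence = 9*vax_rate - 68.
Linear in vax_rate, so extremes are at the endpoints: vax_rate = -5 gives incidence = -113; vax_rate = 5 gives incidence = -23.

-113 to -23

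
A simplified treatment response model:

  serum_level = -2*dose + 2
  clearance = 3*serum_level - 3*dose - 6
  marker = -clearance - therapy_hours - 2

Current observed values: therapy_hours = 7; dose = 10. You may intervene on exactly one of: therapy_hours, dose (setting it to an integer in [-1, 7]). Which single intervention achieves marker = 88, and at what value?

set therapy_hours = 0

Intervening on therapy_hours: with other inputs at their observed values, marker = -therapy_hours + 88. Solving for 88 gives therapy_hours = 0, within [-1, 7].
Intervening on dose: marker = 9*dose - 9. Reaching 88 requires dose = 97/9, not an integer.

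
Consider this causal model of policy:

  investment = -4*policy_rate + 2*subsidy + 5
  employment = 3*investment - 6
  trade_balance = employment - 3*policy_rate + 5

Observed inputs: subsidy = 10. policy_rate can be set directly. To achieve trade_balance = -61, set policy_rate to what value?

policy_rate = 9

Substituting into the investment equation gives investment = -4*policy_rate + 25.
employment becomes -12*policy_rate + 69.
So trade_balance = -15*policy_rate + 74.
Solve -15*policy_rate + 74 = -61: policy_rate = (-61 - 74) / -15 = 9.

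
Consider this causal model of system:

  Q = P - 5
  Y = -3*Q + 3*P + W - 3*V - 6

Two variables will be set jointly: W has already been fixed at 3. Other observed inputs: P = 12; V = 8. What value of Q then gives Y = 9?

With W held at 3:
Intervening on Q fixes its value directly, overriding its dependence on P.
Substituting into the Y equation gives Y = -3*Q + 9.
Solve -3*Q + 9 = 9: Q = (9 - 9) / -3 = 0.

Q = 0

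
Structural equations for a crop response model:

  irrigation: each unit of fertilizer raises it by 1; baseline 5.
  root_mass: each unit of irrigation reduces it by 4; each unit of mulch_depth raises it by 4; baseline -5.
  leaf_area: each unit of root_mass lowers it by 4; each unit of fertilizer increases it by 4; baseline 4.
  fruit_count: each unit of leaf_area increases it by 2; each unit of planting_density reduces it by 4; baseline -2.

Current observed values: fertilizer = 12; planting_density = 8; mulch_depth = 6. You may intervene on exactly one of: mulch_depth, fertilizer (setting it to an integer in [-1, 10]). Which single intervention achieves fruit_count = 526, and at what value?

Intervening on mulch_depth: with other inputs at their observed values, fruit_count = -32*mulch_depth + 654. Solving for 526 gives mulch_depth = 4, within [-1, 10].
Intervening on fertilizer: fruit_count = 40*fertilizer - 18. Reaching 526 requires fertilizer = 68/5, not an integer.

set mulch_depth = 4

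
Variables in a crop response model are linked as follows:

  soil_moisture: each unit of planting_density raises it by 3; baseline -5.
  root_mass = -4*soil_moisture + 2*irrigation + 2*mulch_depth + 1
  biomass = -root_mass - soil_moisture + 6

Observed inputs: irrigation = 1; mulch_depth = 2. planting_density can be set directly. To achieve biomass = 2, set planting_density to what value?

Substituting into the root_mass equation gives root_mass = -12*planting_density + 27.
biomass becomes 9*planting_density - 16.
Solve 9*planting_density - 16 = 2: planting_density = (2 + 16) / 9 = 2.

planting_density = 2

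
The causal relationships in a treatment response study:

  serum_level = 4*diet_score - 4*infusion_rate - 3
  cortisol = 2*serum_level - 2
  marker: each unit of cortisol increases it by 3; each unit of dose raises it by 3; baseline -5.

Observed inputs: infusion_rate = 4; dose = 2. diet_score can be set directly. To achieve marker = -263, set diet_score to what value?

diet_score = -6

Substituting into the serum_level equation gives serum_level = 4*diet_score - 19.
Substituting into the cortisol equation gives cortisol = 8*diet_score - 40.
marker becomes 24*diet_score - 119.
Solve 24*diet_score - 119 = -263: diet_score = (-263 + 119) / 24 = -6.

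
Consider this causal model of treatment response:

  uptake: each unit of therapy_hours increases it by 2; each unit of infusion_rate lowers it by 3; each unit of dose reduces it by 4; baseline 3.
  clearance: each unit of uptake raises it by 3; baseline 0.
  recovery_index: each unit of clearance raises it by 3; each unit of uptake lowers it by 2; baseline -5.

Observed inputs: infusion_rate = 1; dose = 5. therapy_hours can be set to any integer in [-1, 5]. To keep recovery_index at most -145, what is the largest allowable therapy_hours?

Substituting into the uptake equation gives uptake = 2*therapy_hours - 20.
Substituting into the clearance equation gives clearance = 6*therapy_hours - 60.
This gives recovery_index = 14*therapy_hours - 145.
Require 14*therapy_hours - 145 ≤ -145, so therapy_hours ≤ 0.
The largest integer in [-1, 5] satisfying this is 0.

therapy_hours = 0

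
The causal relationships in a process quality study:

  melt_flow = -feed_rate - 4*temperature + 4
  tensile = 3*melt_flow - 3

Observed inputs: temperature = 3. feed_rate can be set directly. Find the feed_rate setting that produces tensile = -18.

Substituting into the melt_flow equation gives melt_flow = -feed_rate - 8.
Substituting into the tensile equation gives tensile = -3*feed_rate - 27.
Solve -3*feed_rate - 27 = -18: feed_rate = (-18 + 27) / -3 = -3.

feed_rate = -3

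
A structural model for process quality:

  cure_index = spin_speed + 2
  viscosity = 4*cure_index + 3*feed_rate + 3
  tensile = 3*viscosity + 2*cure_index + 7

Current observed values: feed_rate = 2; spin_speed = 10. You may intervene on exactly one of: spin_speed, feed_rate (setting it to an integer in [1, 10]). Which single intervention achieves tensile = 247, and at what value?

Intervening on spin_speed: tensile = 14*spin_speed + 62. Reaching 247 requires spin_speed = 185/14, not an integer.
Intervening on feed_rate: with other inputs at their observed values, tensile = 9*feed_rate + 184. Solving for 247 gives feed_rate = 7, within [1, 10].

set feed_rate = 7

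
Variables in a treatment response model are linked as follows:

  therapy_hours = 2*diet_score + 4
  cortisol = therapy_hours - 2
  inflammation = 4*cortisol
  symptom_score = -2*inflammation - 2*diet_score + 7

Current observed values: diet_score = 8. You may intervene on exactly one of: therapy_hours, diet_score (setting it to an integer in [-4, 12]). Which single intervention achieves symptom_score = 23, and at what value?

Intervening on therapy_hours: with other inputs at their observed values, symptom_score = -8*therapy_hours + 7. Solving for 23 gives therapy_hours = -2, within [-4, 12].
Intervening on diet_score: symptom_score = -18*diet_score - 9. Reaching 23 requires diet_score = -16/9, not an integer.

set therapy_hours = -2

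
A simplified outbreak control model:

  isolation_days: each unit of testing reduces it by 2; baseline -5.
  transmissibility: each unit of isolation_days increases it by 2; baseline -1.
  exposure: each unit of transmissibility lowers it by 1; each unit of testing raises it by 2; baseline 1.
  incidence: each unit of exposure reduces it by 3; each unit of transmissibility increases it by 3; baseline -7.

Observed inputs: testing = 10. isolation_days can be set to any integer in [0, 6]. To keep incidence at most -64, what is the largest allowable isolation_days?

Intervening on isolation_days fixes its value directly, overriding its dependence on testing.
Substituting into the exposure equation gives exposure = -2*isolation_days + 22.
Substituting into the incidence equation gives incidence = 12*isolation_days - 76.
Require 12*isolation_days - 76 ≤ -64, so isolation_days ≤ 1.
The largest integer in [0, 6] satisfying this is 1.

isolation_days = 1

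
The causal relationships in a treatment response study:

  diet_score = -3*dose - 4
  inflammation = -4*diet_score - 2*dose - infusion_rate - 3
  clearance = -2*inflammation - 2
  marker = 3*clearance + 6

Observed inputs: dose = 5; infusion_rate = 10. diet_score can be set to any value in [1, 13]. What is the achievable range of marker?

Intervening on diet_score fixes its value directly, overriding its dependence on dose.
Substituting into the inflammation equation gives inflammation = -4*diet_score - 23.
Substituting into the clearance equation gives clearance = 8*diet_score + 44.
So marker = 24*diet_score + 138.
Linear in diet_score, so extremes are at the endpoints: diet_score = 1 gives marker = 162; diet_score = 13 gives marker = 450.

162 to 450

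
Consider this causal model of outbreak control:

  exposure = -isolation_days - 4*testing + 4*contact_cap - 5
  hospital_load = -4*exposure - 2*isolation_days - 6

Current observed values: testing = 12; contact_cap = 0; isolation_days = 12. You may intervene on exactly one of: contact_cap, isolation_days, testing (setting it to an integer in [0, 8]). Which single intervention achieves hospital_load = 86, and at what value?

Intervening on contact_cap: hospital_load = -16*contact_cap + 230. Reaching 86 requires contact_cap = 9, outside [0, 8].
Intervening on isolation_days: hospital_load = 2*isolation_days + 206. Reaching 86 requires isolation_days = -60, outside [0, 8].
Intervening on testing: with other inputs at their observed values, hospital_load = 16*testing + 38. Solving for 86 gives testing = 3, within [0, 8].

set testing = 3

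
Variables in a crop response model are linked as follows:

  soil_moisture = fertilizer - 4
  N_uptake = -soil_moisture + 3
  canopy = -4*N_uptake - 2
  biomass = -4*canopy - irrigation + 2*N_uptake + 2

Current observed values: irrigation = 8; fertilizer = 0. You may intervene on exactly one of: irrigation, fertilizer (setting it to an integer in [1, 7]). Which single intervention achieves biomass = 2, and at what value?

Intervening on irrigation: biomass = -irrigation + 136. Reaching 2 requires irrigation = 134, outside [1, 7].
Intervening on fertilizer: with other inputs at their observed values, biomass = -18*fertilizer + 128. Solving for 2 gives fertilizer = 7, within [1, 7].

set fertilizer = 7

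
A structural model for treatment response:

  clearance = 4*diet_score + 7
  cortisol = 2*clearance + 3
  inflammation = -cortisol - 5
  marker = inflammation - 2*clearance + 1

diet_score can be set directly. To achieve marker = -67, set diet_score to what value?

Substituting into the cortisol equation gives cortisol = 8*diet_score + 17.
inflammation becomes -8*diet_score - 22.
Substituting into the marker equation gives marker = -16*diet_score - 35.
Solve -16*diet_score - 35 = -67: diet_score = (-67 + 35) / -16 = 2.

diet_score = 2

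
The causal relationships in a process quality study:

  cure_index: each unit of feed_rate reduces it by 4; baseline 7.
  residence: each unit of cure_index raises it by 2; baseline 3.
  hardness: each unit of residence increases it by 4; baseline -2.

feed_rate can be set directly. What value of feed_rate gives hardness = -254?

feed_rate = 10

Substituting into the residence equation gives residence = -8*feed_rate + 17.
This gives hardness = -32*feed_rate + 66.
Solve -32*feed_rate + 66 = -254: feed_rate = (-254 - 66) / -32 = 10.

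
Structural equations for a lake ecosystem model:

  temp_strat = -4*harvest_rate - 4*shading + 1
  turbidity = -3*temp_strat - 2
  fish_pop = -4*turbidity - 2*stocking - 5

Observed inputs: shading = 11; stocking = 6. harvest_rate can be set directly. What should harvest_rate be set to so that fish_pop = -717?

harvest_rate = 4

Substituting into the temp_strat equation gives temp_strat = -4*harvest_rate - 43.
Substituting into the turbidity equation gives turbidity = 12*harvest_rate + 127.
Substituting into the fish_pop equation gives fish_pop = -48*harvest_rate - 525.
Solve -48*harvest_rate - 525 = -717: harvest_rate = (-717 + 525) / -48 = 4.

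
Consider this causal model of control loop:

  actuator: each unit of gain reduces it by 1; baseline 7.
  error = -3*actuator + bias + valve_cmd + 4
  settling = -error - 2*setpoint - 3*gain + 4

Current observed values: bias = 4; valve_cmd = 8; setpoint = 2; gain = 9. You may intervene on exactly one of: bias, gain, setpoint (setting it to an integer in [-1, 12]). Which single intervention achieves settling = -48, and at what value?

Intervening on bias: with other inputs at their observed values, settling = -bias - 45. Solving for -48 gives bias = 3, within [-1, 12].
Intervening on gain: settling = -6*gain + 5. Reaching -48 requires gain = 53/6, not an integer.
Intervening on setpoint: settling = -2*setpoint - 45. Reaching -48 requires setpoint = 3/2, not an integer.

set bias = 3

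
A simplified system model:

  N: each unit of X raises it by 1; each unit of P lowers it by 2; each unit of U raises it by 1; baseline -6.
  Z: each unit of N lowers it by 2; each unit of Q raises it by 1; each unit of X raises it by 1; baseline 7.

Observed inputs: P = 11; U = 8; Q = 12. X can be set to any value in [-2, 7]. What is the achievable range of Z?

52 to 61

Substituting into the N equation gives N = X - 20.
Substituting into the Z equation gives Z = -X + 59.
Linear in X, so extremes are at the endpoints: X = -2 gives Z = 61; X = 7 gives Z = 52.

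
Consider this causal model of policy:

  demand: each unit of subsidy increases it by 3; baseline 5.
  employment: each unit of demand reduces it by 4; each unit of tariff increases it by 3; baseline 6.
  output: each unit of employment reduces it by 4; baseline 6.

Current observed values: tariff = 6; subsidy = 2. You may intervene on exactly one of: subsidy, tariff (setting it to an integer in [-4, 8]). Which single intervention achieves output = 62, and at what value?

Intervening on subsidy: output = 48*subsidy - 10. Reaching 62 requires subsidy = 3/2, not an integer.
Intervening on tariff: with other inputs at their observed values, output = -12*tariff + 158. Solving for 62 gives tariff = 8, within [-4, 8].

set tariff = 8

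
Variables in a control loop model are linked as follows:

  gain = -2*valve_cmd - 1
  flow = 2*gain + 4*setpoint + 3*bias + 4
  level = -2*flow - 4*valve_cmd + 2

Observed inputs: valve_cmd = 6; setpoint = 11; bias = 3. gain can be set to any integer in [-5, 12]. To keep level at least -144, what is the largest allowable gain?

Intervening on gain fixes its value directly, overriding its dependence on valve_cmd.
Substituting into the flow equation gives flow = 2*gain + 57.
Substituting into the level equation gives level = -4*gain - 136.
Require -4*gain - 136 ≥ -144, so gain ≤ 2.
The largest integer in [-5, 12] satisfying this is 2.

gain = 2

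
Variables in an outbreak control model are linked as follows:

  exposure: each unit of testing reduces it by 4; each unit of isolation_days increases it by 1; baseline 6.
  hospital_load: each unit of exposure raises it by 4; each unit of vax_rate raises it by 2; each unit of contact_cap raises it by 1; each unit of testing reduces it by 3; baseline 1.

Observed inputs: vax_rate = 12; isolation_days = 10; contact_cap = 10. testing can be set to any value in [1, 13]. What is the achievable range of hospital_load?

-148 to 80

Substituting into the exposure equation gives exposure = -4*testing + 16.
This gives hospital_load = -19*testing + 99.
Linear in testing, so extremes are at the endpoints: testing = 1 gives hospital_load = 80; testing = 13 gives hospital_load = -148.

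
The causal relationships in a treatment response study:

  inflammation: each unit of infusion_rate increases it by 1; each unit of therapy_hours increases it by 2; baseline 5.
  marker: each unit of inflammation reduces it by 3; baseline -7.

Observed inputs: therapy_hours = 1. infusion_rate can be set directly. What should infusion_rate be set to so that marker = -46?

infusion_rate = 6

Substituting into the inflammation equation gives inflammation = infusion_rate + 7.
Substituting into the marker equation gives marker = -3*infusion_rate - 28.
Solve -3*infusion_rate - 28 = -46: infusion_rate = (-46 + 28) / -3 = 6.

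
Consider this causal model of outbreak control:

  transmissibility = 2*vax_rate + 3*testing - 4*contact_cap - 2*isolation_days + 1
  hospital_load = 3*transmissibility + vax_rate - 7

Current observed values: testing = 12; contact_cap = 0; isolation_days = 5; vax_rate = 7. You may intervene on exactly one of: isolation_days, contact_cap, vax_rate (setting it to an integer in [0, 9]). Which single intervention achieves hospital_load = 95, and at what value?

Intervening on isolation_days: hospital_load = -6*isolation_days + 153. Reaching 95 requires isolation_days = 29/3, not an integer.
Intervening on contact_cap: hospital_load = -12*contact_cap + 123. Reaching 95 requires contact_cap = 7/3, not an integer.
Intervening on vax_rate: with other inputs at their observed values, hospital_load = 7*vax_rate + 74. Solving for 95 gives vax_rate = 3, within [0, 9].

set vax_rate = 3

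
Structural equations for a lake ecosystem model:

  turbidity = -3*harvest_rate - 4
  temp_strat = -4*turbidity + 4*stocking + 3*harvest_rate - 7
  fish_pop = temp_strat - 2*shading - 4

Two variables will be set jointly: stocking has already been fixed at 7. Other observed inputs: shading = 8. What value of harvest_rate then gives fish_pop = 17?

With stocking held at 7:
Substituting into the temp_strat equation gives temp_strat = 15*harvest_rate + 37.
So fish_pop = 15*harvest_rate + 17.
Solve 15*harvest_rate + 17 = 17: harvest_rate = (17 - 17) / 15 = 0.

harvest_rate = 0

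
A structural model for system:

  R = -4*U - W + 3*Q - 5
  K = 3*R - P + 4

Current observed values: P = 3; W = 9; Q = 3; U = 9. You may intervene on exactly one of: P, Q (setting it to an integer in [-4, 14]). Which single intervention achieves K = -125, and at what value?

Intervening on P: with other inputs at their observed values, K = -P - 119. Solving for -125 gives P = 6, within [-4, 14].
Intervening on Q: K = 9*Q - 149. Reaching -125 requires Q = 8/3, not an integer.

set P = 6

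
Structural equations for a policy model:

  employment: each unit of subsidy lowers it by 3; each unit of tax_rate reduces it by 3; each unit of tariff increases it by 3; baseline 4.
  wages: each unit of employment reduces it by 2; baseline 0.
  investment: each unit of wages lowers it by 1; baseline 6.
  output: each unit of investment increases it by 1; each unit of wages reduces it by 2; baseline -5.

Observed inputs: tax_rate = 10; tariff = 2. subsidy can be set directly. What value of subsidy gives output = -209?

subsidy = 5

Substituting into the employment equation gives employment = -3*subsidy - 20.
Substituting into the wages equation gives wages = 6*subsidy + 40.
Substituting into the investment equation gives investment = -6*subsidy - 34.
output becomes -18*subsidy - 119.
Solve -18*subsidy - 119 = -209: subsidy = (-209 + 119) / -18 = 5.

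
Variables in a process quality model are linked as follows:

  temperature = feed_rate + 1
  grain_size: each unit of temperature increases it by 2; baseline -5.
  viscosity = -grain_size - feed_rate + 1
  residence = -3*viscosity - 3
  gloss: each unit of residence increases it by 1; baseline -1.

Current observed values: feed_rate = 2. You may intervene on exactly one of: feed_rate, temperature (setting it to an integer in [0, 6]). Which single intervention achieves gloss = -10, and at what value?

Intervening on feed_rate: gloss = 9*feed_rate - 16. Reaching -10 requires feed_rate = 2/3, not an integer.
Intervening on temperature: with other inputs at their observed values, gloss = 6*temperature - 16. Solving for -10 gives temperature = 1, within [0, 6].

set temperature = 1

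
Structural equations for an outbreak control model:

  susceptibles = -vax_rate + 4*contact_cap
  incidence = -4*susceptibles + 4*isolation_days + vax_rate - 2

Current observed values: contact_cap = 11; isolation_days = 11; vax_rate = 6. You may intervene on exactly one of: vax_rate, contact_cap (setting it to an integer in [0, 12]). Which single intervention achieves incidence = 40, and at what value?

set contact_cap = 2

Intervening on vax_rate: incidence = 5*vax_rate - 134. Reaching 40 requires vax_rate = 174/5, not an integer.
Intervening on contact_cap: with other inputs at their observed values, incidence = -16*contact_cap + 72. Solving for 40 gives contact_cap = 2, within [0, 12].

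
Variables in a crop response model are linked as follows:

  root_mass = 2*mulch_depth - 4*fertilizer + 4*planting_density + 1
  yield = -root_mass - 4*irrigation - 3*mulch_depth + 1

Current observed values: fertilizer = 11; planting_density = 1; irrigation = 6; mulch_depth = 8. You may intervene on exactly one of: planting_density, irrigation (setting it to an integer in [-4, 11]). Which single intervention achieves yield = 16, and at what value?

Intervening on planting_density: yield = -4*planting_density - 20. Reaching 16 requires planting_density = -9, outside [-4, 11].
Intervening on irrigation: with other inputs at their observed values, yield = -4*irrigation. Solving for 16 gives irrigation = -4, within [-4, 11].

set irrigation = -4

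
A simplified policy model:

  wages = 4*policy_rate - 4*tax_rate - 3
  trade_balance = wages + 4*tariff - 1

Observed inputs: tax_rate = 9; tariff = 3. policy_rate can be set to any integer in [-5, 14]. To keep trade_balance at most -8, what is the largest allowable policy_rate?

policy_rate = 5

Substituting into the wages equation gives wages = 4*policy_rate - 39.
This gives trade_balance = 4*policy_rate - 28.
Require 4*policy_rate - 28 ≤ -8, so policy_rate ≤ 5.
The largest integer in [-5, 14] satisfying this is 5.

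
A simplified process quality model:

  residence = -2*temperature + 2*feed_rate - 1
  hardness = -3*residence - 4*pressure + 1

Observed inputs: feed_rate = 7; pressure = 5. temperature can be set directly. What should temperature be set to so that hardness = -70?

temperature = -2

Substituting into the residence equation gives residence = -2*temperature + 13.
So hardness = 6*temperature - 58.
Solve 6*temperature - 58 = -70: temperature = (-70 + 58) / 6 = -2.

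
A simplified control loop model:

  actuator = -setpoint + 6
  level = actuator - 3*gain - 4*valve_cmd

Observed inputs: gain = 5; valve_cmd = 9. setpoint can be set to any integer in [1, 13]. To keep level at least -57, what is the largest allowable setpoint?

Substituting into the level equation gives level = -setpoint - 45.
Require -setpoint - 45 ≥ -57, so setpoint ≤ 12.
The largest integer in [1, 13] satisfying this is 12.

setpoint = 12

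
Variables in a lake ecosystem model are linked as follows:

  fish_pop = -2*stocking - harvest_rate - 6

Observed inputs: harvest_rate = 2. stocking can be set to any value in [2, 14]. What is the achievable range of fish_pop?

Substituting into the fish_pop equation gives fish_pop = -2*stocking - 8.
Linear in stocking, so extremes are at the endpoints: stocking = 2 gives fish_pop = -12; stocking = 14 gives fish_pop = -36.

-36 to -12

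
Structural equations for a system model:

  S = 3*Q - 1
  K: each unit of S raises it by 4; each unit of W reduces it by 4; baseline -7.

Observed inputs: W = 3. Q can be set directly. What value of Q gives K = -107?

Q = -7

Substituting into the K equation gives K = 12*Q - 23.
Solve 12*Q - 23 = -107: Q = (-107 + 23) / 12 = -7.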